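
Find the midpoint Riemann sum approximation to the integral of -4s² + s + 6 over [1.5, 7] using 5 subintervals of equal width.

Δs = (7 − 1.5)/5 = 1.1.
Midpoints: 2.05, 3.15, 4.25, 5.35, 6.45.
f(2.05) = -8.76, f(3.15) = -30.54, f(4.25) = -62, f(5.35) = -103.14, f(6.45) = -153.96.
Sum = Δs · [f(2.05) + f(3.15) + f(4.25) + f(5.35) + f(6.45)].
Sum = -394.24.

-394.24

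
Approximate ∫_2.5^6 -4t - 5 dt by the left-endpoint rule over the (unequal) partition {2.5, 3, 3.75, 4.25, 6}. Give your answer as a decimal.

Subinterval widths: 0.5, 0.75, 0.5, 1.75.
Left endpoints: 2.5, 3, 3.75, 4.25.
f(2.5) = -15, f(3) = -17, f(3.75) = -20, f(4.25) = -22.
Sum = Σ Δt_i · f(t_i).
Sum = -68.75.

-68.75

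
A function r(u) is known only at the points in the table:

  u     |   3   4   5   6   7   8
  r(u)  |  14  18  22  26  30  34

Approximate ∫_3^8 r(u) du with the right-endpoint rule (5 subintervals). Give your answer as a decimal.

Δu = 1.
Sum = 1·[18 + 22 + 26 + 30 + 34] = 130.

130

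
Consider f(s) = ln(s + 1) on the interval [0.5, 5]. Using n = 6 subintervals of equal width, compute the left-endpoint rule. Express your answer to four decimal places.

5.0993

Δs = (5 − 0.5)/6 = 0.75.
Left endpoints: 0.5, 1.25, 2, 2.75, 3.5, 4.25.
f(0.5) ≈ 0.4055, f(1.25) ≈ 0.8109, f(2) ≈ 1.0986, f(2.75) ≈ 1.3218, f(3.5) ≈ 1.5041, f(4.25) ≈ 1.6582.
Sum = Δs · [f(0.5) + f(1.25) + f(2) + ...].
Sum ≈ 5.0993.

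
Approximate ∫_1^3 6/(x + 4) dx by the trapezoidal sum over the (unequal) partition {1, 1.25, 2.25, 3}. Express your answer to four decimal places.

2.0257

Subinterval widths: 0.25, 1, 0.75.
f(1) = 1.2, f(1.25) = 8/7, f(2.25) = 0.96, f(3) = 6/7.
On each subinterval the trapezoid contributes (Δx_i/2)·[f(x_{i-1}) + f(x_i)].
Sum ≈ 2.0257.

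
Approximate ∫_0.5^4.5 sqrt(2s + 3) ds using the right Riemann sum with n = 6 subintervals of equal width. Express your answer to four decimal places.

Δs = (4.5 − 0.5)/6 = 2/3.
Right endpoints: 7/6, 11/6, 2.5, 19/6, 23/6, 4.5.
f(7/6) ≈ 2.3094, f(11/6) ≈ 2.5820, f(2.5) ≈ 2.8284, f(19/6) ≈ 3.0551, f(23/6) ≈ 3.2660, f(4.5) ≈ 3.4641.
Sum = Δs · [f(7/6) + f(11/6) + f(2.5) + ...].
Sum ≈ 11.6700.

11.6700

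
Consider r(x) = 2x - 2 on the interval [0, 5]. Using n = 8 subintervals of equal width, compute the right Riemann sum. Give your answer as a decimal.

18.125

Δx = (5 − 0)/8 = 0.625.
Right endpoints: 0.625, 1.25, 1.875, 2.5, 3.125, 3.75, 4.375, 5.
r(0.625) = -0.75, r(1.25) = 0.5, r(1.875) = 1.75, r(2.5) = 3, r(3.125) = 4.25, r(3.75) = 5.5, r(4.375) = 6.75, r(5) = 8.
Sum = Δx · [r(0.625) + r(1.25) + r(1.875) + ...].
Sum = 18.125.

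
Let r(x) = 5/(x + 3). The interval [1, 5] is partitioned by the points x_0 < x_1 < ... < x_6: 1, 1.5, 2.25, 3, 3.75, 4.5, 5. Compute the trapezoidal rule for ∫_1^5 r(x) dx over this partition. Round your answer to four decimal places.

3.4747

Subinterval widths: 0.5, 0.75, 0.75, 0.75, 0.75, 0.5.
r(1) = 1.25, r(1.5) = 10/9, r(2.25) = 20/21, r(3) = 5/6, r(3.75) = 20/27, r(4.5) = 2/3, r(5) = 0.625.
On each subinterval the trapezoid contributes (Δx_i/2)·[r(x_{i-1}) + r(x_i)].
Sum ≈ 3.4747.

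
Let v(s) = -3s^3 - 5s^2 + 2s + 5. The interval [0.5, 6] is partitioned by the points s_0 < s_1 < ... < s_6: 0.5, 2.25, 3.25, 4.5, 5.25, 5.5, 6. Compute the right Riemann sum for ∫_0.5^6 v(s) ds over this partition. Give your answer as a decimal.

Subinterval widths: 1.75, 1, 1.25, 0.75, 0.25, 0.5.
Right endpoints: 2.25, 3.25, 4.5, 5.25, 5.5, 6.
v(2.25) = -49.984375, v(3.25) = -144.296875, v(4.5) = -360.625, v(5.25) = -556.421875, v(5.5) = -634.375, v(6) = -811.
Sum = Σ Δs_i · v(s_i).
Sum = -1663.9609375.

-1663.9609375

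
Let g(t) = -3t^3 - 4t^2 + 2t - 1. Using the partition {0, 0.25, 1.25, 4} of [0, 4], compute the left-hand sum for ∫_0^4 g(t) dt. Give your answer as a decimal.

Subinterval widths: 0.25, 1, 2.75.
Left endpoints: 0, 0.25, 1.25.
g(0) = -1, g(0.25) = -0.796875, g(1.25) = -10.609375.
Sum = Σ Δt_i · g(t_i).
Sum = -30.22265625.

-30.22265625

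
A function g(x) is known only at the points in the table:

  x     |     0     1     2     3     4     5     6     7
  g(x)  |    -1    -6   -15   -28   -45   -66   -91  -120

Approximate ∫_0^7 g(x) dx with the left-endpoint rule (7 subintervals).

-252

Δx = 1.
Sum = 1·[(-1) + (-6) + (-15) + (-28) + (-45) + (-66) + (-91)] = -252.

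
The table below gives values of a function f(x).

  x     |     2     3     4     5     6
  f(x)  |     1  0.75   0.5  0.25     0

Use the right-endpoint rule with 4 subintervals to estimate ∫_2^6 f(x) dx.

1.5

Δx = 1.
Sum = 1·[0.75 + 0.5 + 0.25 + 0] = 1.5.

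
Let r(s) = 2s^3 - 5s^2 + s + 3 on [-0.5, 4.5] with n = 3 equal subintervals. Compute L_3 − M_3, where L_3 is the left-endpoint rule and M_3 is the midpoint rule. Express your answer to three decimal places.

L_3 ≈ 21.20370.
M_3 ≈ 69.81481.
L_3 − M_3 ≈ -48.611.

-48.611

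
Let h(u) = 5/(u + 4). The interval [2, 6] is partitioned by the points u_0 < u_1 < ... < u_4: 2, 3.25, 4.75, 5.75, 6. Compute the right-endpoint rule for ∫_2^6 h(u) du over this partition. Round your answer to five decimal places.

Subinterval widths: 1.25, 1.5, 1, 0.25.
Right endpoints: 3.25, 4.75, 5.75, 6.
h(3.25) = 20/29, h(4.75) = 4/7, h(5.75) = 20/39, h(6) = 0.5.
Sum = Σ Δu_i · h(u_i).
Sum ≈ 2.35703.

2.35703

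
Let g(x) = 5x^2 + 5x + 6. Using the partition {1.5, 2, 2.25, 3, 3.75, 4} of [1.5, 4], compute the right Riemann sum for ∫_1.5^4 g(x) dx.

175.9375

Subinterval widths: 0.5, 0.25, 0.75, 0.75, 0.25.
Right endpoints: 2, 2.25, 3, 3.75, 4.
g(2) = 36, g(2.25) = 42.5625, g(3) = 66, g(3.75) = 95.0625, g(4) = 106.
Sum = Σ Δx_i · g(x_i).
Sum = 175.9375.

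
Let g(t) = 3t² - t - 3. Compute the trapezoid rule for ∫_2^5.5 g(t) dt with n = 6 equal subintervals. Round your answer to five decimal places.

135.34549

Δt = (5.5 − 2)/6 = 7/12.
g(2) = 7, g(31/12) = 14.4375, g(19/6) = 287/12, g(3.75) = 35.4375, g(13/3) = 49, g(59/12) = 3101/48, g(5.5) = 82.25.
T_6 = (Δt/2)·[g(t_0) + 2g(t_1) + ... + 2g(t_{5}) + g(t_6)].
Sum ≈ 135.34549.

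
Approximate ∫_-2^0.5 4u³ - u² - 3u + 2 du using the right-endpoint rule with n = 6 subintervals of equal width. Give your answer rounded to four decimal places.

-2.7546

Δu = (0.5 − (-2))/6 = 5/12.
Right endpoints: -19/12, -7/6, -0.75, -1/3, 1/12, 0.5.
f(-19/12) = -2513/216, f(-7/6) = -239/108, f(-0.75) = 2, f(-1/3) = 74/27, f(1/12) = 377/216, f(0.5) = 0.75.
Sum = Δu · [f(-19/12) + f(-7/6) + f(-0.75) + ...].
Sum ≈ -2.7546.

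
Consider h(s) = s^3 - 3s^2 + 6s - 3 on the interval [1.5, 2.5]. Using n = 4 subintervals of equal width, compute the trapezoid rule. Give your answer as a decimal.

Δs = (2.5 − 1.5)/4 = 0.25.
h(1.5) = 2.625, h(1.75) = 3.671875, h(2) = 5, h(2.25) = 6.703125, h(2.5) = 8.875.
T_4 = (Δs/2)·[h(s_0) + 2h(s_1) + 2h(s_2) + 2h(s_3) + h(s_4)].
Sum = 5.28125.

5.28125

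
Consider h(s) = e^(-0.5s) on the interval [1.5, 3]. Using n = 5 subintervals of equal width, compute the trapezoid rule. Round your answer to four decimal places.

Δs = (3 − 1.5)/5 = 0.3.
h(1.5) ≈ 0.4724, h(1.8) ≈ 0.4066, h(2.1) ≈ 0.3499, h(2.4) ≈ 0.3012, h(2.7) ≈ 0.2592, h(3) ≈ 0.2231.
T_5 = (Δs/2)·[h(s_0) + 2h(s_1) + ... + 2h(s_{4}) + h(s_5)].
Sum ≈ 0.4994.

0.4994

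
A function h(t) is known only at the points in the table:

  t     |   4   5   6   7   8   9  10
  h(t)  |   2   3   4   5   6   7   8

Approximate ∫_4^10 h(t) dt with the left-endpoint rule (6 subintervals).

27

Δt = 1.
Sum = 1·[2 + 3 + 4 + 5 + 6 + 7] = 27.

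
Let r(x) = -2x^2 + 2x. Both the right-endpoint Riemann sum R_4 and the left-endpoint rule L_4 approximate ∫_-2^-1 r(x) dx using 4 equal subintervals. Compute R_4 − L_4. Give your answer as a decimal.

R_4 = -6.6875.
L_4 = -8.6875.
R_4 − L_4 = 2.

2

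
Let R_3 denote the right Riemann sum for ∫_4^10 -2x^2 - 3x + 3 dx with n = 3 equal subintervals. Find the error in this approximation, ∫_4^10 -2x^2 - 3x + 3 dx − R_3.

Exact integral: ∫_4^10 f(x) dx = -732.
R_3 = -926.
Error = -732 − (-926) = 194.

194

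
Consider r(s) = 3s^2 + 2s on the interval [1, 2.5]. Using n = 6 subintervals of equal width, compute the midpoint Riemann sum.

Δs = (2.5 − 1)/6 = 0.25.
Midpoints: 1.125, 1.375, 1.625, 1.875, 2.125, 2.375.
r(1.125) = 6.046875, r(1.375) = 8.421875, r(1.625) = 11.171875, r(1.875) = 14.296875, r(2.125) = 17.796875, r(2.375) = 21.671875.
Sum = Δs · [r(1.125) + r(1.375) + r(1.625) + ...].
Sum = 19.8515625.

19.8515625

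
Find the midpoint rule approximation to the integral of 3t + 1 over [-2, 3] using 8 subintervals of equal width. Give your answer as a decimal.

Δt = (3 − (-2))/8 = 0.625.
Midpoints: -1.6875, -1.0625, -0.4375, 0.1875, 0.8125, 1.4375, 2.0625, 2.6875.
f(-1.6875) = -4.0625, f(-1.0625) = -2.1875, f(-0.4375) = -0.3125, f(0.1875) = 1.5625, f(0.8125) = 3.4375, f(1.4375) = 5.3125, f(2.0625) = 7.1875, f(2.6875) = 9.0625.
Sum = Δt · [f(-1.6875) + f(-1.0625) + f(-0.4375) + ...].
Sum = 12.5.

12.5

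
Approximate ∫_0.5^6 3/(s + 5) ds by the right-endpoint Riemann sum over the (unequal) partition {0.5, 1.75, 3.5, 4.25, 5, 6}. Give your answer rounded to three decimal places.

Subinterval widths: 1.25, 1.75, 0.75, 0.75, 1.
Right endpoints: 1.75, 3.5, 4.25, 5, 6.
f(1.75) = 4/9, f(3.5) = 6/17, f(4.25) = 12/37, f(5) = 0.3, f(6) = 3/11.
Sum = Σ Δs_i · f(s_i).
Sum ≈ 1.914.

1.914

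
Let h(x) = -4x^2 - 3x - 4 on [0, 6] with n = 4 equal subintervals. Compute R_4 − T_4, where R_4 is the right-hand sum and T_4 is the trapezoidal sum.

-121.5

R_4 = -496.5.
T_4 = -375.
R_4 − T_4 = -121.5.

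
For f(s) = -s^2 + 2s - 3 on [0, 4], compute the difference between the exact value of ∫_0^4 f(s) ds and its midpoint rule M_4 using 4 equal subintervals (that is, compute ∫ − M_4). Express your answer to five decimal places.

Exact integral: ∫_0^4 f(s) ds ≈ -17.3333333.
M_4 = -17.
Error ≈ -17.3333333 − (-17) ≈ -0.33333.

-0.33333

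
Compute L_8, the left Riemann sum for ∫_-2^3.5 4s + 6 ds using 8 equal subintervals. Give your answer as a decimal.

41.9375

Δs = (3.5 − (-2))/8 = 0.6875.
Left endpoints: -2, -1.3125, -0.625, 0.0625, 0.75, 1.4375, 2.125, 2.8125.
f(-2) = -2, f(-1.3125) = 0.75, f(-0.625) = 3.5, f(0.0625) = 6.25, f(0.75) = 9, f(1.4375) = 11.75, f(2.125) = 14.5, f(2.8125) = 17.25.
Sum = Δs · [f(-2) + f(-1.3125) + f(-0.625) + ...].
Sum = 41.9375.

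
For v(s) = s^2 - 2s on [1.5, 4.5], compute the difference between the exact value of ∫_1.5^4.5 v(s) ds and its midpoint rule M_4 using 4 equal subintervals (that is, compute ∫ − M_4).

0.140625

Exact integral: ∫_1.5^4.5 v(s) ds = 11.25.
M_4 = 11.109375.
Error = 11.25 − 11.109375 = 0.140625.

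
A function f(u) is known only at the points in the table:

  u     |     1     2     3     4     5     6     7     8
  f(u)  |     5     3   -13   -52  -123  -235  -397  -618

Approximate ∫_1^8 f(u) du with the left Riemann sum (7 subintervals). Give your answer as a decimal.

Δu = 1.
Sum = 1·[5 + 3 + (-13) + (-52) + (-123) + (-235) + (-397)] = -812.

-812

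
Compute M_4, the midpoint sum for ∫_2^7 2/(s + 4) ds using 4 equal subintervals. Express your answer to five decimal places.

Δs = (7 − 2)/4 = 1.25.
Midpoints: 2.625, 3.875, 5.125, 6.375.
f(2.625) = 16/53, f(3.875) = 16/63, f(5.125) = 16/73, f(6.375) = 16/83.
Sum = Δs · [f(2.625) + f(3.875) + f(5.125) + f(6.375)].
Sum ≈ 1.20976.

1.20976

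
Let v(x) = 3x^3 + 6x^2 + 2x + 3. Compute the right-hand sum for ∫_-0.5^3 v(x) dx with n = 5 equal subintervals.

Δx = (3 − (-0.5))/5 = 0.7.
Right endpoints: 0.2, 0.9, 1.6, 2.3, 3.
v(0.2) = 3.664, v(0.9) = 11.847, v(1.6) = 33.848, v(2.3) = 75.841, v(3) = 144.
Sum = Δx · [v(0.2) + v(0.9) + v(1.6) + v(2.3) + v(3)].
Sum = 188.44.

188.44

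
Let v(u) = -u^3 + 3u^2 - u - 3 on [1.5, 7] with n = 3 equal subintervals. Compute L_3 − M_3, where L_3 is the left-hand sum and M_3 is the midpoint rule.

L_3 ≈ -141.472222.
M_3 ≈ -284.214410.
L_3 − M_3 = 142.7421875.

142.7421875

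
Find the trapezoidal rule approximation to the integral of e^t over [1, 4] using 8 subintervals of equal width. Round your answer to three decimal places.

Δt = (4 − 1)/8 = 0.375.
f(1) ≈ 2.718, f(1.375) ≈ 3.955, f(1.75) ≈ 5.755, f(2.125) ≈ 8.373, f(2.5) ≈ 12.182, f(2.875) ≈ 17.725, f(3.25) ≈ 25.790, f(3.625) ≈ 37.525, f(4) ≈ 54.598.
T_8 = (Δt/2)·[f(t_0) + 2f(t_1) + ... + 2f(t_{7}) + f(t_8)].
Sum ≈ 52.486.

52.486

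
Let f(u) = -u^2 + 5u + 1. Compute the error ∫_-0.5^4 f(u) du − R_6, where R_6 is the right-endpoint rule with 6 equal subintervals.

-2.109375

Exact integral: ∫_-0.5^4 f(u) du = 22.5.
R_6 = 24.609375.
Error = 22.5 − 24.609375 = -2.109375.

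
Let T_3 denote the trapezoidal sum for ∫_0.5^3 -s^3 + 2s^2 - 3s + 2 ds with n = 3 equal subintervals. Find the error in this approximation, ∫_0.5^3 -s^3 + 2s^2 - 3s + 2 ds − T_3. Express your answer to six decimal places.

Exact integral: ∫_0.5^3 f(s) ds ≈ -10.44270833.
T_3 ≈ -11.38310185.
Error ≈ -10.44270833 − (-11.38310185) ≈ 0.940394.

0.940394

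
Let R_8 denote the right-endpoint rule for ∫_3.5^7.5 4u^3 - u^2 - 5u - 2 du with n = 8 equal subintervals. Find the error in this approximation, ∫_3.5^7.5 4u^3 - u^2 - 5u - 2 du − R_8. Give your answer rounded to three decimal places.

-373.833

Exact integral: ∫_3.5^7.5 f(u) du ≈ 2769.66667.
R_8 = 3143.5.
Error ≈ 2769.66667 − 3143.5 ≈ -373.833.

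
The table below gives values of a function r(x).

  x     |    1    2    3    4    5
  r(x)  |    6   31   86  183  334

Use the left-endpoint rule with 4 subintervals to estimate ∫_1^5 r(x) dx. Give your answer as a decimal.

306

Δx = 1.
Sum = 1·[6 + 31 + 86 + 183] = 306.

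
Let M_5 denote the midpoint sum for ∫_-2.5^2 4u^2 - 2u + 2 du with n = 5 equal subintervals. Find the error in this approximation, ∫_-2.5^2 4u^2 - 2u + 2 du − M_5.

Exact integral: ∫_-2.5^2 f(u) du = 42.75.
M_5 = 41.535.
Error = 42.75 − 41.535 = 1.215.

1.215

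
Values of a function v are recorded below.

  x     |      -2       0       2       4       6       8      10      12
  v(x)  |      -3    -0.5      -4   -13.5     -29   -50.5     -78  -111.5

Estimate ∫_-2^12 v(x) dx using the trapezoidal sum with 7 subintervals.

Δx = 2.
T_7 = (2/2)·[(-3) + 2·(-0.5) + 2·(-4) + 2·(-13.5) + 2·(-29) + 2·(-50.5) + 2·(-78) + (-111.5)] = -465.5.

-465.5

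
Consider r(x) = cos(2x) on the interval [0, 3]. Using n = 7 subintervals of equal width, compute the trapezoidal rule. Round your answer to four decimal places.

-0.1310

Δx = (3 − 0)/7 = 3/7.
r(0) ≈ 1.0000, r(3/7) ≈ 0.6546, r(6/7) ≈ -0.1430, r(9/7) ≈ -0.8418, r(12/7) ≈ -0.9591, r(15/7) ≈ -0.4138, r(18/7) ≈ 0.4173, r(3) ≈ 0.9602.
T_7 = (Δx/2)·[r(x_0) + 2r(x_1) + ... + 2r(x_{6}) + r(x_7)].
Sum ≈ -0.1310.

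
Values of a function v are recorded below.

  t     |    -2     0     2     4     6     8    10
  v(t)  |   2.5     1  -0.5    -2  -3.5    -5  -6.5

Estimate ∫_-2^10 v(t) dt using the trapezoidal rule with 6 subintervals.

-24

Δt = 2.
T_6 = (2/2)·[2.5 + 2·1 + 2·(-0.5) + 2·(-2) + 2·(-3.5) + 2·(-5) + (-6.5)] = -24.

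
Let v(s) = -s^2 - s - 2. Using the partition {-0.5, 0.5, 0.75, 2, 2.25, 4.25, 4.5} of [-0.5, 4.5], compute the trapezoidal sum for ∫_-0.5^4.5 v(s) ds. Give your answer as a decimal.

-52.25

Subinterval widths: 1, 0.25, 1.25, 0.25, 2, 0.25.
v(-0.5) = -1.75, v(0.5) = -2.75, v(0.75) = -3.3125, v(2) = -8, v(2.25) = -9.3125, v(4.25) = -24.3125, v(4.5) = -26.75.
On each subinterval the trapezoid contributes (Δs_i/2)·[v(s_{i-1}) + v(s_i)].
Sum = -52.25.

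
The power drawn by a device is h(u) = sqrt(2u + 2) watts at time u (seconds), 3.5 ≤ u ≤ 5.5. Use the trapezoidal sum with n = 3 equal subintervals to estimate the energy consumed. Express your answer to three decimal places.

6.622

Δu = (5.5 − 3.5)/3 = 2/3.
h(3.5) ≈ 3.000, h(25/6) ≈ 3.215, h(29/6) ≈ 3.416, h(5.5) ≈ 3.606.
T_3 = (Δu/2)·[h(u_0) + 2h(u_1) + 2h(u_2) + h(u_3)].
Sum ≈ 6.622.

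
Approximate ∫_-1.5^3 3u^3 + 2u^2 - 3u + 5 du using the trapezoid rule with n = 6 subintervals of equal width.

93.26953125

Δu = (3 − (-1.5))/6 = 0.75.
f(-1.5) = 3.875, f(-0.75) = 7.109375, f(0) = 5, f(0.75) = 5.140625, f(1.5) = 15.125, f(2.25) = 42.546875, f(3) = 95.
T_6 = (Δu/2)·[f(u_0) + 2f(u_1) + ... + 2f(u_{5}) + f(u_6)].
Sum = 93.26953125.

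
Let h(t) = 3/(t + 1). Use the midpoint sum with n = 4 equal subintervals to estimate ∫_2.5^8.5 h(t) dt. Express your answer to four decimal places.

2.9764

Δt = (8.5 − 2.5)/4 = 1.5.
Midpoints: 3.25, 4.75, 6.25, 7.75.
h(3.25) = 12/17, h(4.75) = 12/23, h(6.25) = 12/29, h(7.75) = 12/35.
Sum = Δt · [h(3.25) + h(4.75) + h(6.25) + h(7.75)].
Sum ≈ 2.9764.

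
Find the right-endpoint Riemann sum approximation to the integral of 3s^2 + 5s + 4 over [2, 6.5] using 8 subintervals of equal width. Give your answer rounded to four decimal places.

Δs = (6.5 − 2)/8 = 0.5625.
Right endpoints: 2.5625, 3.125, 3.6875, 4.25, 4.8125, 5.375, 5.9375, 6.5.
f(2.5625) = 36.51171875, f(3.125) = 48.921875, f(3.6875) = 63.23046875, f(4.25) = 79.4375, f(4.8125) = 97.54296875, f(5.375) = 117.546875, f(5.9375) = 139.44921875, f(6.5) = 163.25.
Sum = Δs · [f(2.5625) + f(3.125) + f(3.6875) + ...].
Sum ≈ 419.5635.

419.5635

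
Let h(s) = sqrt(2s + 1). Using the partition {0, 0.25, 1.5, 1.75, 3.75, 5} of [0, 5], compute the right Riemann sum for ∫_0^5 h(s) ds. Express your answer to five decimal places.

13.31325

Subinterval widths: 0.25, 1.25, 0.25, 2, 1.25.
Right endpoints: 0.25, 1.5, 1.75, 3.75, 5.
h(0.25) ≈ 1.22474, h(1.5) ≈ 2.00000, h(1.75) ≈ 2.12132, h(3.75) ≈ 2.91548, h(5) ≈ 3.31662.
Sum = Σ Δs_i · h(s_i).
Sum ≈ 13.31325.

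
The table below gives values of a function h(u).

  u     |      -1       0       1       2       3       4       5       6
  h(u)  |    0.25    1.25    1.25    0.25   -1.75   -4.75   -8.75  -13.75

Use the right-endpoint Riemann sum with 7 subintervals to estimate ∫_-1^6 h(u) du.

Δu = 1.
Sum = 1·[1.25 + 1.25 + 0.25 + (-1.75) + (-4.75) + (-8.75) + (-13.75)] = -26.25.

-26.25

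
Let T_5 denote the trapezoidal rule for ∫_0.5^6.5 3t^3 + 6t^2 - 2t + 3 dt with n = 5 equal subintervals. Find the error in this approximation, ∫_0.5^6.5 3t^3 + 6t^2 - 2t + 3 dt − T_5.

-54

Exact integral: ∫_0.5^6.5 f(t) dt = 1863.75.
T_5 = 1917.75.
Error = 1863.75 − 1917.75 = -54.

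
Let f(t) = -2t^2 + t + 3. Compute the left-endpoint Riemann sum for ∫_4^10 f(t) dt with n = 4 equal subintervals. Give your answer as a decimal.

Δt = (10 − 4)/4 = 1.5.
Left endpoints: 4, 5.5, 7, 8.5.
f(4) = -25, f(5.5) = -52, f(7) = -88, f(8.5) = -133.
Sum = Δt · [f(4) + f(5.5) + f(7) + f(8.5)].
Sum = -447.

-447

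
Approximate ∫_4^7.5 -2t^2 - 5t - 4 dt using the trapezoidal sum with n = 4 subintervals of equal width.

Δt = (7.5 − 4)/4 = 0.875.
f(4) = -56, f(4.875) = -75.90625, f(5.75) = -98.875, f(6.625) = -124.90625, f(7.5) = -154.
T_4 = (Δt/2)·[f(t_0) + 2f(t_1) + 2f(t_2) + 2f(t_3) + f(t_4)].
Sum = -354.1015625.

-354.1015625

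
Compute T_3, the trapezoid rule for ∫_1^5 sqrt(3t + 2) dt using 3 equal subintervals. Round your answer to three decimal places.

Δt = (5 − 1)/3 = 4/3.
f(1) ≈ 2.236, f(7/3) ≈ 3.000, f(11/3) ≈ 3.606, f(5) ≈ 4.123.
T_3 = (Δt/2)·[f(t_0) + 2f(t_1) + 2f(t_2) + f(t_3)].
Sum ≈ 13.047.

13.047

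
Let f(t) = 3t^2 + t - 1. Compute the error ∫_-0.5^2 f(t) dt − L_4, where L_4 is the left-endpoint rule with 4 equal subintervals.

Exact integral: ∫_-0.5^2 f(t) dt = 7.5.
L_4 = 3.69140625.
Error = 7.5 − 3.69140625 = 3.80859375.

3.80859375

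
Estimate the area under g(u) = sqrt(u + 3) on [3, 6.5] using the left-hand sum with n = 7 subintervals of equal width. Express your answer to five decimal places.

Δu = (6.5 − 3)/7 = 0.5.
Left endpoints: 3, 3.5, 4, 4.5, 5, 5.5, 6.
g(3) ≈ 2.44949, g(3.5) ≈ 2.54951, g(4) ≈ 2.64575, g(4.5) ≈ 2.73861, g(5) ≈ 2.82843, g(5.5) ≈ 2.91548, g(6) ≈ 3.00000.
Sum = Δu · [g(3) + g(3.5) + g(4) + ...].
Sum ≈ 9.56363.

9.56363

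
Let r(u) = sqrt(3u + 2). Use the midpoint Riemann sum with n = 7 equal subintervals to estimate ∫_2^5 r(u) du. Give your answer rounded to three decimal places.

Δu = (5 − 2)/7 = 3/7.
Midpoints: 31/14, 37/14, 43/14, 3.5, 55/14, 61/14, 67/14.
r(31/14) ≈ 2.940, r(37/14) ≈ 3.151, r(43/14) ≈ 3.349, r(3.5) ≈ 3.536, r(55/14) ≈ 3.713, r(61/14) ≈ 3.882, r(67/14) ≈ 4.044.
Sum = Δu · [r(31/14) + r(37/14) + r(43/14) + ...].
Sum ≈ 10.549.

10.549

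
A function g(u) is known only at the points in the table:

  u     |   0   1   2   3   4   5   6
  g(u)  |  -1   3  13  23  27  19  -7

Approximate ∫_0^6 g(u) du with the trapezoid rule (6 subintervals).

Δu = 1.
T_6 = (1/2)·[(-1) + 2·3 + 2·13 + 2·23 + 2·27 + 2·19 + (-7)] = 81.

81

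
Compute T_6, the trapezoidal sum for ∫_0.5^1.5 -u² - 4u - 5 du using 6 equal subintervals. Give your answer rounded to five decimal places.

Δu = (1.5 − 0.5)/6 = 1/6.
f(0.5) = -7.25, f(2/3) = -73/9, f(5/6) = -325/36, f(1) = -10, f(7/6) = -397/36, f(4/3) = -109/9, f(1.5) = -13.25.
T_6 = (Δu/2)·[f(u_0) + 2f(u_1) + ... + 2f(u_{5}) + f(u_6)].
Sum ≈ -10.08796.

-10.08796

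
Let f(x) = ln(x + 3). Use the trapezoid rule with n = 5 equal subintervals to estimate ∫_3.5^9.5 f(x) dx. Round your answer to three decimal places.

13.396

Δx = (9.5 − 3.5)/5 = 1.2.
f(3.5) ≈ 1.872, f(4.7) ≈ 2.041, f(5.9) ≈ 2.186, f(7.1) ≈ 2.313, f(8.3) ≈ 2.425, f(9.5) ≈ 2.526.
T_5 = (Δx/2)·[f(x_0) + 2f(x_1) + ... + 2f(x_{4}) + f(x_5)].
Sum ≈ 13.396.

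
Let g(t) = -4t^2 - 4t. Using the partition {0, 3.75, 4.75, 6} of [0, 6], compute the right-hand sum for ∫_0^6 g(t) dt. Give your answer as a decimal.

Subinterval widths: 3.75, 1, 1.25.
Right endpoints: 3.75, 4.75, 6.
g(3.75) = -71.25, g(4.75) = -109.25, g(6) = -168.
Sum = Σ Δt_i · g(t_i).
Sum = -586.4375.

-586.4375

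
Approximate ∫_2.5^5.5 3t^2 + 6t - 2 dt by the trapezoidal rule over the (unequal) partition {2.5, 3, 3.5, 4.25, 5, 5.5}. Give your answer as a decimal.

Subinterval widths: 0.5, 0.5, 0.75, 0.75, 0.5.
f(2.5) = 31.75, f(3) = 43, f(3.5) = 55.75, f(4.25) = 77.6875, f(5) = 103, f(5.5) = 121.75.
On each subinterval the trapezoid contributes (Δt_i/2)·[f(t_{i-1}) + f(t_i)].
Sum = 217.359375.

217.359375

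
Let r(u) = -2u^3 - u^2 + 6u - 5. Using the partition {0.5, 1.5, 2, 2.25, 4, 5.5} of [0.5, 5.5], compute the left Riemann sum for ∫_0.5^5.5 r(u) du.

-229.6015625

Subinterval widths: 1, 0.5, 0.25, 1.75, 1.5.
Left endpoints: 0.5, 1.5, 2, 2.25, 4.
r(0.5) = -2.5, r(1.5) = -5, r(2) = -13, r(2.25) = -19.34375, r(4) = -125.
Sum = Σ Δu_i · r(u_i).
Sum = -229.6015625.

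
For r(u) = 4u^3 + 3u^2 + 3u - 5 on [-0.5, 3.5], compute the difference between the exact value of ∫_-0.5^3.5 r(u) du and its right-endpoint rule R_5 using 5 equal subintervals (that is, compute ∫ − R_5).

Exact integral: ∫_-0.5^3.5 r(u) du = 191.
R_5 = 287.96.
Error = 191 − 287.96 = -96.96.

-96.96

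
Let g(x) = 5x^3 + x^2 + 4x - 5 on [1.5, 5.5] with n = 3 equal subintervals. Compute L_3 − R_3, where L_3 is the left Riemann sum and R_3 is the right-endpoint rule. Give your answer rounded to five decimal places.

-1145.33333

L_3 ≈ 718.5740741.
R_3 ≈ 1863.9074074.
L_3 − R_3 ≈ -1145.33333.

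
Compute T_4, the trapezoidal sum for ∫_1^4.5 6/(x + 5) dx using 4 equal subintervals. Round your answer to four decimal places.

2.7636

Δx = (4.5 − 1)/4 = 0.875.
f(1) = 1, f(1.875) = 48/55, f(2.75) = 24/31, f(3.625) = 16/23, f(4.5) = 12/19.
T_4 = (Δx/2)·[f(x_0) + 2f(x_1) + 2f(x_2) + 2f(x_3) + f(x_4)].
Sum ≈ 2.7636.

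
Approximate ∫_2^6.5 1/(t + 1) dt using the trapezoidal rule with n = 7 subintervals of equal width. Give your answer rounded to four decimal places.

0.9195

Δt = (6.5 − 2)/7 = 9/14.
f(2) = 1/3, f(37/14) = 14/51, f(23/7) = 7/30, f(55/14) = 14/69, f(32/7) = 7/39, f(73/14) = 14/87, f(41/7) = 7/48, f(6.5) = 2/15.
T_7 = (Δt/2)·[f(t_0) + 2f(t_1) + ... + 2f(t_{6}) + f(t_7)].
Sum ≈ 0.9195.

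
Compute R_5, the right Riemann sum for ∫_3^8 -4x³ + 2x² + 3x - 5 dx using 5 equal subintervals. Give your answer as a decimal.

-4595

Δx = (8 − 3)/5 = 1.
Right endpoints: 4, 5, 6, 7, 8.
f(4) = -217, f(5) = -440, f(6) = -779, f(7) = -1258, f(8) = -1901.
Sum = Δx · [f(4) + f(5) + f(6) + f(7) + f(8)].
Sum = -4595.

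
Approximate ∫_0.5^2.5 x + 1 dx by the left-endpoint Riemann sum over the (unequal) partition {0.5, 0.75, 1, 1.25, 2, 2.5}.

Subinterval widths: 0.25, 0.25, 0.25, 0.75, 0.5.
Left endpoints: 0.5, 0.75, 1, 1.25, 2.
f(0.5) = 1.5, f(0.75) = 1.75, f(1) = 2, f(1.25) = 2.25, f(2) = 3.
Sum = Σ Δx_i · f(x_i).
Sum = 4.5.

4.5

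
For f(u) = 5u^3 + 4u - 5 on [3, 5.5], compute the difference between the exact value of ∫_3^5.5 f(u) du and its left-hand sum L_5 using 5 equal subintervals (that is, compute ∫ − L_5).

Exact integral: ∫_3^5.5 f(u) du = 1072.578125.
L_5 = 902.5.
Error = 1072.578125 − 902.5 = 170.078125.

170.078125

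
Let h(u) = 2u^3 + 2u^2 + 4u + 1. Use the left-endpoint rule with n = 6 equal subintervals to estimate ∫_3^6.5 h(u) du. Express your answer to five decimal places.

925.24161

Δu = (6.5 − 3)/6 = 7/12.
Left endpoints: 3, 43/12, 25/6, 4.75, 16/3, 71/12.
h(3) = 85, h(43/12) = 114943/864, h(25/6) = 21283/108, h(4.75) = 279.46875, h(16/3) = 10331/27, h(71/12) = 439715/864.
Sum = Δu · [h(3) + h(43/12) + h(25/6) + ...].
Sum ≈ 925.24161.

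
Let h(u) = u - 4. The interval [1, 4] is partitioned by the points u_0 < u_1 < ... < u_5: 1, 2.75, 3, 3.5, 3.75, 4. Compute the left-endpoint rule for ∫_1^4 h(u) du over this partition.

-6.25

Subinterval widths: 1.75, 0.25, 0.5, 0.25, 0.25.
Left endpoints: 1, 2.75, 3, 3.5, 3.75.
h(1) = -3, h(2.75) = -1.25, h(3) = -1, h(3.5) = -0.5, h(3.75) = -0.25.
Sum = Σ Δu_i · h(u_i).
Sum = -6.25.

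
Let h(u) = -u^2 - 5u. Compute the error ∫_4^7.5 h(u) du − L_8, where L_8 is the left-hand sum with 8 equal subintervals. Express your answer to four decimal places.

Exact integral: ∫_4^7.5 h(u) du ≈ -219.916667.
L_8 ≈ -207.395508.
Error ≈ -219.916667 − (-207.395508) ≈ -12.5212.

-12.5212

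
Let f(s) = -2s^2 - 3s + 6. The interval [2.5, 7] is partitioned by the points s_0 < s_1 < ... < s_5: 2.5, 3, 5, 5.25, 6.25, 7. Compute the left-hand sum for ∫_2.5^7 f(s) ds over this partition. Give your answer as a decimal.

Subinterval widths: 0.5, 2, 0.25, 1, 0.75.
Left endpoints: 2.5, 3, 5, 5.25, 6.25.
f(2.5) = -14, f(3) = -21, f(5) = -59, f(5.25) = -64.875, f(6.25) = -90.875.
Sum = Σ Δs_i · f(s_i).
Sum = -196.78125.

-196.78125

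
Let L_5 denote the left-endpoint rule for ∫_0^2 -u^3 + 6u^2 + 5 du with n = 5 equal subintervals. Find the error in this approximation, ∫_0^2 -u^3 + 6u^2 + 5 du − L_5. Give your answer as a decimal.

3.04

Exact integral: ∫_0^2 f(u) du = 22.
L_5 = 18.96.
Error = 22 − 18.96 = 3.04.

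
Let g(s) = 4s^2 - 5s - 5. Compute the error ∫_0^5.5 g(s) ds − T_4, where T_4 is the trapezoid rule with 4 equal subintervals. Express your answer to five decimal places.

-6.93229

Exact integral: ∫_0^5.5 g(s) ds ≈ 118.7083333.
T_4 = 125.640625.
Error ≈ 118.7083333 − 125.640625 ≈ -6.93229.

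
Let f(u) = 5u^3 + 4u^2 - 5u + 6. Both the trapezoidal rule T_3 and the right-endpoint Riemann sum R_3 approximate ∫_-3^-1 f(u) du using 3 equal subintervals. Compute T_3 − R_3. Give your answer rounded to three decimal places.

-29.333

T_3 ≈ -37.18519.
R_3 ≈ -7.85185.
T_3 − R_3 ≈ -29.333.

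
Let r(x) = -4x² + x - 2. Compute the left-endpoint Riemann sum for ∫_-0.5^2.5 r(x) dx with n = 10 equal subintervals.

Δx = (2.5 − (-0.5))/10 = 0.3.
Left endpoints: -0.5, -0.2, 0.1, 0.4, 0.7, 1, 1.3, 1.6, 1.9, 2.2.
r(-0.5) = -3.5, r(-0.2) = -2.36, r(0.1) = -1.94, r(0.4) = -2.24, r(0.7) = -3.26, r(1) = -5, r(1.3) = -7.46, r(1.6) = -10.64, r(1.9) = -14.54, r(2.2) = -19.16.
Sum = Δx · [r(-0.5) + r(-0.2) + r(0.1) + ...].
Sum = -21.03.

-21.03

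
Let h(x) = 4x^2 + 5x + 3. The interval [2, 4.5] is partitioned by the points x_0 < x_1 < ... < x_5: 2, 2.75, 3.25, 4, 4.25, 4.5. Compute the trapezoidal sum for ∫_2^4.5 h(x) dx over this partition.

Subinterval widths: 0.75, 0.5, 0.75, 0.25, 0.25.
h(2) = 29, h(2.75) = 47, h(3.25) = 61.5, h(4) = 87, h(4.25) = 96.5, h(4.5) = 106.5.
On each subinterval the trapezoid contributes (Δx_i/2)·[h(x_{i-1}) + h(x_i)].
Sum = 159.625.

159.625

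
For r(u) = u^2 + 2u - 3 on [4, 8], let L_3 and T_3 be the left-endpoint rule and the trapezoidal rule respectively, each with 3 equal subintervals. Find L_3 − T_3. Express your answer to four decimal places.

L_3 ≈ 149.185185.
T_3 ≈ 186.518519.
L_3 − T_3 ≈ -37.3333.

-37.3333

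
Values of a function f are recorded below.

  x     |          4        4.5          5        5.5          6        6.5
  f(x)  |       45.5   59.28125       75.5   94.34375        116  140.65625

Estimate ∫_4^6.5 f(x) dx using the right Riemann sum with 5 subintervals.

242.890625

Δx = 0.5.
Sum = 0.5·[59.28125 + 75.5 + 94.34375 + 116 + 140.65625] = 242.890625.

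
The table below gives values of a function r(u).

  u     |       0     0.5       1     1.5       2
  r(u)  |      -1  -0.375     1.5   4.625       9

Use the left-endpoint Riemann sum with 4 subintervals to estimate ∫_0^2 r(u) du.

Δu = 0.5.
Sum = 0.5·[(-1) + (-0.375) + 1.5 + 4.625] = 2.375.

2.375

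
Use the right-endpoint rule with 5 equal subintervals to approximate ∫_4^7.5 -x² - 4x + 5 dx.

Δx = (7.5 − 4)/5 = 0.7.
Right endpoints: 4.7, 5.4, 6.1, 6.8, 7.5.
f(4.7) = -35.89, f(5.4) = -45.76, f(6.1) = -56.61, f(6.8) = -68.44, f(7.5) = -81.25.
Sum = Δx · [f(4.7) + f(5.4) + f(6.1) + f(6.8) + f(7.5)].
Sum = -201.565.

-201.565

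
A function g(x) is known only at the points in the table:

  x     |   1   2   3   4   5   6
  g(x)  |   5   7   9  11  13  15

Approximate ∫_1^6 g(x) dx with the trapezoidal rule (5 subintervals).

50

Δx = 1.
T_5 = (1/2)·[5 + 2·7 + 2·9 + 2·11 + 2·13 + 15] = 50.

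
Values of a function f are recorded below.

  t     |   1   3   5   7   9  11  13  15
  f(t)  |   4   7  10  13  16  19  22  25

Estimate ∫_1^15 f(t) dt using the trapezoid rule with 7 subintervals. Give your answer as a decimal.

Δt = 2.
T_7 = (2/2)·[4 + 2·7 + 2·10 + 2·13 + 2·16 + 2·19 + 2·22 + 25] = 203.

203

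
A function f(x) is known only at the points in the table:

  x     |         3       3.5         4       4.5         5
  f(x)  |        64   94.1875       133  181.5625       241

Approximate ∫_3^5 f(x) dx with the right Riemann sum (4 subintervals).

324.875

Δx = 0.5.
Sum = 0.5·[94.1875 + 133 + 181.5625 + 241] = 324.875.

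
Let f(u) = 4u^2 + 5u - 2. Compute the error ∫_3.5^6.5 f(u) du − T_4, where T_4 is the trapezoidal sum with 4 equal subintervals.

Exact integral: ∫_3.5^6.5 f(u) du = 378.
T_4 = 379.125.
Error = 378 − 379.125 = -1.125.

-1.125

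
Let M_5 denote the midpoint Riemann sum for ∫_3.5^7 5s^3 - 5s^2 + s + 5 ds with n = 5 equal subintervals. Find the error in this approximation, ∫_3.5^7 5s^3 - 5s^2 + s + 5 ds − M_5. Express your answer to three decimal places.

10.540

Exact integral: ∫_3.5^7 f(s) ds ≈ 2349.33854.
M_5 = 2338.7984375.
Error ≈ 2349.33854 − 2338.7984375 ≈ 10.540.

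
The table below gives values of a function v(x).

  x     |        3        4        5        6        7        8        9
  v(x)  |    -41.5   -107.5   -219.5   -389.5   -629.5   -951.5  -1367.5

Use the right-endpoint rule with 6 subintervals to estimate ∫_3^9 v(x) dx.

-3665

Δx = 1.
Sum = 1·[(-107.5) + (-219.5) + (-389.5) + (-629.5) + (-951.5) + (-1367.5)] = -3665.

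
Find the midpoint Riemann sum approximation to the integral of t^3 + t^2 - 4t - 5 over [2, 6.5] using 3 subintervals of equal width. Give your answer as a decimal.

420.5390625

Δt = (6.5 − 2)/3 = 1.5.
Midpoints: 2.75, 4.25, 5.75.
f(2.75) = 12.359375, f(4.25) = 72.828125, f(5.75) = 195.171875.
Sum = Δt · [f(2.75) + f(4.25) + f(5.75)].
Sum = 420.5390625.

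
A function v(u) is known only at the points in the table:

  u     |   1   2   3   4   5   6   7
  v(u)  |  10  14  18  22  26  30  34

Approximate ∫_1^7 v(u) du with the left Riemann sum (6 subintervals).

120

Δu = 1.
Sum = 1·[10 + 14 + 18 + 22 + 26 + 30] = 120.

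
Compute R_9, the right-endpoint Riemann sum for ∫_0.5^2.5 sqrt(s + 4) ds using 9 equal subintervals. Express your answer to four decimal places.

Δs = (2.5 − 0.5)/9 = 2/9.
Right endpoints: 13/18, 17/18, 7/6, 25/18, 29/18, 11/6, 37/18, 41/18, 2.5.
f(13/18) ≈ 2.1731, f(17/18) ≈ 2.2236, f(7/6) ≈ 2.2730, f(25/18) ≈ 2.3214, f(29/18) ≈ 2.3688, f(11/6) ≈ 2.4152, f(37/18) ≈ 2.4608, f(41/18) ≈ 2.5055, f(2.5) ≈ 2.5495.
Sum = Δs · [f(13/18) + f(17/18) + f(7/6) + ...].
Sum ≈ 4.7313.

4.7313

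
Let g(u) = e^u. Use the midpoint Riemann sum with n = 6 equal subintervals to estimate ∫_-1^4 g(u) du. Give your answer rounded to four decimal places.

52.6923

Δu = (4 − (-1))/6 = 5/6.
Midpoints: -7/12, 0.25, 13/12, 23/12, 2.75, 43/12.
g(-7/12) ≈ 0.5580, g(0.25) ≈ 1.2840, g(13/12) ≈ 2.9545, g(23/12) ≈ 6.7983, g(2.75) ≈ 15.6426, g(43/12) ≈ 35.9933.
Sum = Δu · [g(-7/12) + g(0.25) + g(13/12) + ...].
Sum ≈ 52.6923.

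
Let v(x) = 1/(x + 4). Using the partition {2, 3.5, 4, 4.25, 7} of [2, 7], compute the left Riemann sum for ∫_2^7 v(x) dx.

Subinterval widths: 1.5, 0.5, 0.25, 2.75.
Left endpoints: 2, 3.5, 4, 4.25.
v(2) = 1/6, v(3.5) = 2/15, v(4) = 0.125, v(4.25) = 4/33.
Sum = Σ Δx_i · v(x_i).
Sum = 0.68125.

0.68125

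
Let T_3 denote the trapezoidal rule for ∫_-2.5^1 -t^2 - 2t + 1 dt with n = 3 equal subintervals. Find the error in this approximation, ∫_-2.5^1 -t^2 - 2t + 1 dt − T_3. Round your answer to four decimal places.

0.7940

Exact integral: ∫_-2.5^1 f(t) dt ≈ 3.208333.
T_3 ≈ 2.414352.
Error ≈ 3.208333 − 2.414352 ≈ 0.7940.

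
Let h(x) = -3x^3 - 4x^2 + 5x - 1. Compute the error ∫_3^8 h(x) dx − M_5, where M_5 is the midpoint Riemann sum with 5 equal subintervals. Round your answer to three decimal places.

-22.292

Exact integral: ∫_3^8 h(x) dx ≈ -3525.41667.
M_5 = -3503.125.
Error ≈ -3525.41667 − (-3503.125) ≈ -22.292.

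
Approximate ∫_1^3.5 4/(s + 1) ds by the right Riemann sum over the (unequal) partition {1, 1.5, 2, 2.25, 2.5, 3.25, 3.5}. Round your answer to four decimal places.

2.9882

Subinterval widths: 0.5, 0.5, 0.25, 0.25, 0.75, 0.25.
Right endpoints: 1.5, 2, 2.25, 2.5, 3.25, 3.5.
f(1.5) = 1.6, f(2) = 4/3, f(2.25) = 16/13, f(2.5) = 8/7, f(3.25) = 16/17, f(3.5) = 8/9.
Sum = Σ Δs_i · f(s_i).
Sum ≈ 2.9882.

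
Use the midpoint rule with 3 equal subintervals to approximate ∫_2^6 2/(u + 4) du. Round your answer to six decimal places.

1.019048

Δu = (6 − 2)/3 = 4/3.
Midpoints: 8/3, 4, 16/3.
f(8/3) = 0.3, f(4) = 0.25, f(16/3) = 3/14.
Sum = Δu · [f(8/3) + f(4) + f(16/3)].
Sum ≈ 1.019048.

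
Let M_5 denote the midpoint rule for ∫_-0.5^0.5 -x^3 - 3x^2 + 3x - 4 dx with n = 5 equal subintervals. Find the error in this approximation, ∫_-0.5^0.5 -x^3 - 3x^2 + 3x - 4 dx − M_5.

Exact integral: ∫_-0.5^0.5 f(x) dx = -4.25.
M_5 = -4.24.
Error = -4.25 − (-4.24) = -0.01.

-0.01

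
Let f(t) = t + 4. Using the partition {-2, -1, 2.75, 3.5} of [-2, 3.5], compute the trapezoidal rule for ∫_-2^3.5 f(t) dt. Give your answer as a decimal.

Subinterval widths: 1, 3.75, 0.75.
f(-2) = 2, f(-1) = 3, f(2.75) = 6.75, f(3.5) = 7.5.
On each subinterval the trapezoid contributes (Δt_i/2)·[f(t_{i-1}) + f(t_i)].
Sum = 26.125.

26.125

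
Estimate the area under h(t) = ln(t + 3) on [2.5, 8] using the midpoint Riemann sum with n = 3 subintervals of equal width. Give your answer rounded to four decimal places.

11.5133

Δt = (8 − 2.5)/3 = 11/6.
Midpoints: 41/12, 5.25, 85/12.
h(41/12) ≈ 1.8589, h(5.25) ≈ 2.1102, h(85/12) ≈ 2.3109.
Sum = Δt · [h(41/12) + h(5.25) + h(85/12)].
Sum ≈ 11.5133.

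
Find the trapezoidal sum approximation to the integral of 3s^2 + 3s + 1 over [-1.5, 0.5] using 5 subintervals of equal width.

2.66

Δs = (0.5 − (-1.5))/5 = 0.4.
f(-1.5) = 3.25, f(-1.1) = 1.33, f(-0.7) = 0.37, f(-0.3) = 0.37, f(0.1) = 1.33, f(0.5) = 3.25.
T_5 = (Δs/2)·[f(s_0) + 2f(s_1) + ... + 2f(s_{4}) + f(s_5)].
Sum = 2.66.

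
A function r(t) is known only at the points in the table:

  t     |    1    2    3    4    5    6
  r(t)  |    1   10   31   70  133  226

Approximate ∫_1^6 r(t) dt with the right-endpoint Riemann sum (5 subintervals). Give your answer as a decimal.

Δt = 1.
Sum = 1·[10 + 31 + 70 + 133 + 226] = 470.

470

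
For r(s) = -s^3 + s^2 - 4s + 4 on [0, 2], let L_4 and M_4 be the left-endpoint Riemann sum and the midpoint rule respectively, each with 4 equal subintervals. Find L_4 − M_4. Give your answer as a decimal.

2.75

L_4 = 1.5.
M_4 = -1.25.
L_4 − M_4 = 2.75.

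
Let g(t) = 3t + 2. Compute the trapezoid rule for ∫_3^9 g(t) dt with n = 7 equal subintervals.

Δt = (9 − 3)/7 = 6/7.
g(3) = 11, g(27/7) = 95/7, g(33/7) = 113/7, g(39/7) = 131/7, g(45/7) = 149/7, g(51/7) = 167/7, g(57/7) = 185/7, g(9) = 29.
T_7 = (Δt/2)·[g(t_0) + 2g(t_1) + ... + 2g(t_{6}) + g(t_7)].
Sum = 120.

120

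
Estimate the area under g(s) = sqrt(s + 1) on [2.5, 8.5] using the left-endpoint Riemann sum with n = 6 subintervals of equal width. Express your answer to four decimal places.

Δs = (8.5 − 2.5)/6 = 1.
Left endpoints: 2.5, 3.5, 4.5, 5.5, 6.5, 7.5.
g(2.5) ≈ 1.8708, g(3.5) ≈ 2.1213, g(4.5) ≈ 2.3452, g(5.5) ≈ 2.5495, g(6.5) ≈ 2.7386, g(7.5) ≈ 2.9155.
Sum = Δs · [g(2.5) + g(3.5) + g(4.5) + ...].
Sum ≈ 14.5410.

14.5410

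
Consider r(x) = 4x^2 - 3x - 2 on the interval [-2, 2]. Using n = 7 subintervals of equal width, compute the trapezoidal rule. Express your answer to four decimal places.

14.2041

Δx = (2 − (-2))/7 = 4/7.
r(-2) = 20, r(-10/7) = 512/49, r(-6/7) = 172/49, r(-2/7) = -40/49, r(2/7) = -124/49, r(6/7) = -80/49, r(10/7) = 92/49, r(2) = 8.
T_7 = (Δx/2)·[r(x_0) + 2r(x_1) + ... + 2r(x_{6}) + r(x_7)].
Sum ≈ 14.2041.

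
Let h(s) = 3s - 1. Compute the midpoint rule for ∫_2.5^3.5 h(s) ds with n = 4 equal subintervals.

Δs = (3.5 − 2.5)/4 = 0.25.
Midpoints: 2.625, 2.875, 3.125, 3.375.
h(2.625) = 6.875, h(2.875) = 7.625, h(3.125) = 8.375, h(3.375) = 9.125.
Sum = Δs · [h(2.625) + h(2.875) + h(3.125) + h(3.375)].
Sum = 8.

8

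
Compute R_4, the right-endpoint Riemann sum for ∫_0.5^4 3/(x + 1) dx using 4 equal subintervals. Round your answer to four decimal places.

Δx = (4 − 0.5)/4 = 0.875.
Right endpoints: 1.375, 2.25, 3.125, 4.
f(1.375) = 24/19, f(2.25) = 12/13, f(3.125) = 8/11, f(4) = 0.6.
Sum = Δx · [f(1.375) + f(2.25) + f(3.125) + f(4)].
Sum ≈ 3.0743.

3.0743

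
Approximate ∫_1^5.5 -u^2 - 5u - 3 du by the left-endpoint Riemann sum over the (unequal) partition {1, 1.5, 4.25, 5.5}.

Subinterval widths: 0.5, 2.75, 1.25.
Left endpoints: 1, 1.5, 4.25.
f(1) = -9, f(1.5) = -12.75, f(4.25) = -42.3125.
Sum = Σ Δu_i · f(u_i).
Sum = -92.453125.

-92.453125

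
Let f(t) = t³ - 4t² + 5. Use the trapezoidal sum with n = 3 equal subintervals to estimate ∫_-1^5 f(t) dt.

Δt = (5 − (-1))/3 = 2.
f(-1) = 0, f(1) = 2, f(3) = -4, f(5) = 30.
T_3 = (Δt/2)·[f(t_0) + 2f(t_1) + 2f(t_2) + f(t_3)].
Sum = 26.

26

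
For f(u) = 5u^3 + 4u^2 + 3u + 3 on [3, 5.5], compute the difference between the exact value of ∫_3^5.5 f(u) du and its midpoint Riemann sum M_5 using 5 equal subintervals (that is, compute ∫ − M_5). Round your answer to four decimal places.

Exact integral: ∫_3^5.5 f(u) du ≈ 1267.786458.
M_5 = 1264.2578125.
Error ≈ 1267.786458 − 1264.2578125 ≈ 3.5286.

3.5286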